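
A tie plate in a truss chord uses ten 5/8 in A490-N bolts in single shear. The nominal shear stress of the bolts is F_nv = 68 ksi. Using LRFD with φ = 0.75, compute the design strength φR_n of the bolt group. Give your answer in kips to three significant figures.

156 kips

A_b = π × 0.625² / 4 = 0.3068 in².
R_n = F_nv · A_b · n · n_s = 68 × 0.3068 × 10 × 1 = 208.6 kips.
Design strength φR_n = 0.75 × 208.6 = 156 kips.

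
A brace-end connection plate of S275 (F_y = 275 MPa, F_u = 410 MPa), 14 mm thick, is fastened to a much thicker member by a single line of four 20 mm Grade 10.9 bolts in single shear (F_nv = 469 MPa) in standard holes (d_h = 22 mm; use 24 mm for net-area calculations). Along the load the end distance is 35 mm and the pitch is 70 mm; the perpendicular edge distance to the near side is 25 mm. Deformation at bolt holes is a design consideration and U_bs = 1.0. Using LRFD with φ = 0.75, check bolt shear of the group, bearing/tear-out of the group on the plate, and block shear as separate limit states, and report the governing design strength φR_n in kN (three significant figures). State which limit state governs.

Bolt shear: A_b = π·20²/4 = 314.2 mm²; R_n = 469 × 314.2 × 4 × 1 / 1000 = 589.4 kN → 0.75 × 589.4 = 442 kN.
Bearing: edge l_c = 24, r_n = 165.3 kN; interior l_c = 48, r_n = 275.5 kN; R_n = 165.3 + 3·275.5 = 991.9 kN → 744 kN.
Block shear: A_gv = 3430, A_nv = 2254, A_nt = 182 mm²; R_n = min(0.6F_uA_nv, 0.6F_yA_gv) + U_bs·F_u·A_nt = 629.1 kN → 472 kN.
Bolt shear governs: 442 kN.

442 kN (bolt shear governs)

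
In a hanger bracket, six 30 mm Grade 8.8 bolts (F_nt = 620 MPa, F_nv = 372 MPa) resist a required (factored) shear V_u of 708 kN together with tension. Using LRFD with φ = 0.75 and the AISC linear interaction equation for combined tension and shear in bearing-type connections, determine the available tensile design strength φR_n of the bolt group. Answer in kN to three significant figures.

A_b = π·30²/4 = 706.9 mm²; f_rv = 708 × 1000 / (6 × 706.9) = 166.9 MPa.
F'_nt = 1.3 F_nt − (F_nt / φF_nv) f_rv = 1.3·620 − (620/(0.75·372))·166.9 = 435 MPa, capped at F_nt → F'_nt = 435 MPa.
R_n = F'_nt · A_b · n = 435 × 706.9 × 6 / 1000 = 1845 kN.
Design strength φR_n = 0.75 × 1845 = 1380 kN.

1380 kN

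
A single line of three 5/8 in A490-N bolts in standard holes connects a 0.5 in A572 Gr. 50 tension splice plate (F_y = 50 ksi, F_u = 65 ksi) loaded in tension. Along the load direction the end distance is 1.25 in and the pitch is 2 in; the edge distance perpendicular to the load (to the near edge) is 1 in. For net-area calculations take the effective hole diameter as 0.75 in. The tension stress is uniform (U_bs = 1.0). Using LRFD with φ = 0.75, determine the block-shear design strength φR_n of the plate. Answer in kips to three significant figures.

64.6 kips

Shear plane L_v = 1.25 + 2·2 = 5.25 in; A_gv = 5.25 × 0.5 = 2.625 in².
A_nv = (5.25 − 2.5·0.75) × 0.5 = 1.688 in².
A_nt = (1 − 0.5·0.75) × 0.5 = 0.3125 in².
0.6 F_u A_nv = 65.81 kips; 0.6 F_y A_gv = 78.75 kips → shear rupture governs the shear term.
R_n = 65.81 + 1.0 × 65 × 0.3125 = 86.12 kips.
Design strength φR_n = 0.75 × 86.12 = 64.6 kips.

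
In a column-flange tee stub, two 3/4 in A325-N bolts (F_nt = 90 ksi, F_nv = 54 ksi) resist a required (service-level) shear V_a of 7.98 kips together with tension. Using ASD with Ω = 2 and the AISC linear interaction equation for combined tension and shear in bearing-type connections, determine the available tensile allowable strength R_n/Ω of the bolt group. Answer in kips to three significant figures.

A_b = π·0.75²/4 = 0.4418 in²; f_rv = 7.98 / (2 × 0.4418) = 9.032 ksi.
F'_nt = 1.3 F_nt − (Ω F_nt / F_nv) f_rv = 1.3·90 − (2·90/54)·9.032 = 86.89 ksi, capped at F_nt → F'_nt = 86.89 ksi.
R_n = F'_nt · A_b · n = 86.89 × 0.4418 × 2 = 76.78 kips.
Allowable strength R_n/Ω = 76.78 / 2 = 38.4 kips.

38.4 kips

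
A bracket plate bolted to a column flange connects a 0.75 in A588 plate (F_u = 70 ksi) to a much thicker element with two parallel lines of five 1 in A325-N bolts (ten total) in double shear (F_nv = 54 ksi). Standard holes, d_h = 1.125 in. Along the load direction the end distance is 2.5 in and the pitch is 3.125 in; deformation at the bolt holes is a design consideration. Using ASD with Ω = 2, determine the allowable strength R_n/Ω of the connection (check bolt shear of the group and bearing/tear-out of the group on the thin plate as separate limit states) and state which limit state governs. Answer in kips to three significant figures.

Bolt shear: A_b = π·1²/4 = 0.7854 in²; R_n = 54 × 0.7854 × 10 × 2 = 848.2 kips → 848.2 / 2 = 424 kips.
Bearing (1.2 l_c t F_u ≤ 2.4 d t F_u): upper limit = 2.4·1·0.75·70 = 126 kips.
  Edge l_c = 2.5 − 1.125/2 = 1.938 → r_n = 122.1 kips; interior l_c = 3.125 − 1.125 = 2 → r_n = 126 kips.
  R_n,bearing = 2·122.1 + 8·126 = 1252 kips → 1252 / 2 = 626 kips.
Bolt shear governs: 424 kips.

424 kips (bolt shear governs)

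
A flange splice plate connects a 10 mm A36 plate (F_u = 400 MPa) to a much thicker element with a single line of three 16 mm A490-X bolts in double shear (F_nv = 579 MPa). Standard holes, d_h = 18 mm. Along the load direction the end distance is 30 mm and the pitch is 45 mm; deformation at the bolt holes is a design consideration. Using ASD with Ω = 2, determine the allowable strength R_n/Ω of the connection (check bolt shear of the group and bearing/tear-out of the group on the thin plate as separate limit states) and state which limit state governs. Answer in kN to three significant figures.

180 kN (bearing governs)

Bolt shear: A_b = π·16²/4 = 201.1 mm²; R_n = 579 × 201.1 × 3 × 2 / 1000 = 698.5 kN → 698.5 / 2 = 349 kN.
Bearing (1.2 l_c t F_u ≤ 2.4 d t F_u): upper limit = 2.4·16·10·400 / 1000 = 153.6 kN.
  Edge l_c = 30 − 18/2 = 21 → r_n = 100.8 kN; interior l_c = 45 − 18 = 27 → r_n = 129.6 kN.
  R_n,bearing = 1·100.8 + 2·129.6 = 360 kN → 360 / 2 = 180 kN.
Bearing governs: 180 kN.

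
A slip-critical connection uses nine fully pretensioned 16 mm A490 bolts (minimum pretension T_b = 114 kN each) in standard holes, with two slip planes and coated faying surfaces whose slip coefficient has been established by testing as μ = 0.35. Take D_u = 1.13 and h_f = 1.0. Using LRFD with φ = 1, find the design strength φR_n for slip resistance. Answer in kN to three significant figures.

812 kN

R_n = μ · D_u · h_f · T_b · n_s · n_b = 0.35 × 1.13 × 1.0 × 114 × 2 × 9 = 811.6 kN.
Design strength φR_n = 1 × 811.6 = 812 kN.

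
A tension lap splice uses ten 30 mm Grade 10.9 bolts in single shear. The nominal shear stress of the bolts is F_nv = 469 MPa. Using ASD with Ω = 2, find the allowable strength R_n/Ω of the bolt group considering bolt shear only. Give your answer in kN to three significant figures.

1660 kN

A_b = π × 30² / 4 = 706.9 mm².
R_n = F_nv · A_b · n · n_s = 469 × 706.9 × 10 × 1 / 1000 = 3315 kN.
Allowable strength R_n/Ω = 3315 / 2 = 1660 kN.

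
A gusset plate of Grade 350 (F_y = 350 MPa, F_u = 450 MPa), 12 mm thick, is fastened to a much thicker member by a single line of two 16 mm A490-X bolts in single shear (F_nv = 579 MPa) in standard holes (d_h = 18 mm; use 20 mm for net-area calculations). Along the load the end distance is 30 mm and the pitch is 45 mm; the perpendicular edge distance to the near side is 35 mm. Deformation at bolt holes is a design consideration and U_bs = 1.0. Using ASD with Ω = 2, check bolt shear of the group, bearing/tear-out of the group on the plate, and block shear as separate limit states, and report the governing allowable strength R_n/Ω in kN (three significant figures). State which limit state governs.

116 kN (bolt shear governs)

Bolt shear: A_b = π·16²/4 = 201.1 mm²; R_n = 579 × 201.1 × 2 × 1 / 1000 = 232.8 kN → 232.8 / 2 = 116 kN.
Bearing: edge l_c = 21, r_n = 136.1 kN; interior l_c = 27, r_n = 175 kN; R_n = 136.1 + 1·175 = 311 kN → 156 kN.
Block shear: A_gv = 900, A_nv = 540, A_nt = 300 mm²; R_n = min(0.6F_uA_nv, 0.6F_yA_gv) + U_bs·F_u·A_nt = 280.8 kN → 140 kN.
Bolt shear governs: 116 kN.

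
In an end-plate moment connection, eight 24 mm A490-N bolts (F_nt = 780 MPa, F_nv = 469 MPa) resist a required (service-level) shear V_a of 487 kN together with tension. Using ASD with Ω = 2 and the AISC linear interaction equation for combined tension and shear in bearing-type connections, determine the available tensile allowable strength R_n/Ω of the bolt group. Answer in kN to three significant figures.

1020 kN

A_b = π·24²/4 = 452.4 mm²; f_rv = 487 × 1000 / (8 × 452.4) = 134.6 MPa.
F'_nt = 1.3 F_nt − (Ω F_nt / F_nv) f_rv = 1.3·780 − (2·780/469)·134.6 = 566.4 MPa, capped at F_nt → F'_nt = 566.4 MPa.
R_n = F'_nt · A_b · n = 566.4 × 452.4 × 8 / 1000 = 2050 kN.
Allowable strength R_n/Ω = 2050 / 2 = 1020 kN.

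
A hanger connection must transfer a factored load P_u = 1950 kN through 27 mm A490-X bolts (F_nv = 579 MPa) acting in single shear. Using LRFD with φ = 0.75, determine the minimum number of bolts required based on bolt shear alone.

A_b = π·27²/4 = 572.6 mm².
Per-bolt design strength φR_n = 0.75 × 579 × 572.6 × 1 / 1000 = 248.6 kN.
n ≥ 1950 / 248.6 = 7.843 → use 8 bolts.

8 bolts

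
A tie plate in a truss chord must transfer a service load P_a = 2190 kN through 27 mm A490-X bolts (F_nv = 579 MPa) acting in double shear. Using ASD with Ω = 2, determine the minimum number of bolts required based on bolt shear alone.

7 bolts

A_b = π·27²/4 = 572.6 mm².
Per-bolt allowable strength R_n/Ω = 579 × 572.6 × 2 / 1000 / 2 = 331.5 kN.
n ≥ 2190 / 331.5 = 6.606 → use 7 bolts.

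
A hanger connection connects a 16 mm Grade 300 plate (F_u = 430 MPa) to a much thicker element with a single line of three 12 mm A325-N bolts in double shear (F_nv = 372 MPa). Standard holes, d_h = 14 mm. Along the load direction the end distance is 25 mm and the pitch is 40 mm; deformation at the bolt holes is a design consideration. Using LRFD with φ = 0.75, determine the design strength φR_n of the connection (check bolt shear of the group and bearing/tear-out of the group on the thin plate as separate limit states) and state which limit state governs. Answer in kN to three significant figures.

Bolt shear: A_b = π·12²/4 = 113.1 mm²; R_n = 372 × 113.1 × 3 × 2 / 1000 = 252.4 kN → 0.75 × 252.4 = 189 kN.
Bearing (1.2 l_c t F_u ≤ 2.4 d t F_u): upper limit = 2.4·12·16·430 / 1000 = 198.1 kN.
  Edge l_c = 25 − 14/2 = 18 → r_n = 148.6 kN; interior l_c = 40 − 14 = 26 → r_n = 198.1 kN.
  R_n,bearing = 1·148.6 + 2·198.1 = 544.9 kN → 0.75 × 544.9 = 409 kN.
Bolt shear governs: 189 kN.

189 kN (bolt shear governs)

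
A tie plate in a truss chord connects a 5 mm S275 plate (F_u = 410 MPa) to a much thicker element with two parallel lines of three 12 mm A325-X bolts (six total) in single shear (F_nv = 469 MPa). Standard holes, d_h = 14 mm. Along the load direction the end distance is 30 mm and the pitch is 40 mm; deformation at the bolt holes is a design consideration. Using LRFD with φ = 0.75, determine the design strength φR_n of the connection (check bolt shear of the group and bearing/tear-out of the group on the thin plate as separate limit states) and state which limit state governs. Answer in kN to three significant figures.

239 kN (bolt shear governs)

Bolt shear: A_b = π·12²/4 = 113.1 mm²; R_n = 469 × 113.1 × 6 × 1 / 1000 = 318.3 kN → 0.75 × 318.3 = 239 kN.
Bearing (1.2 l_c t F_u ≤ 2.4 d t F_u): upper limit = 2.4·12·5·410 / 1000 = 59.04 kN.
  Edge l_c = 30 − 14/2 = 23 → r_n = 56.58 kN; interior l_c = 40 − 14 = 26 → r_n = 59.04 kN.
  R_n,bearing = 2·56.58 + 4·59.04 = 349.3 kN → 0.75 × 349.3 = 262 kN.
Bolt shear governs: 239 kN.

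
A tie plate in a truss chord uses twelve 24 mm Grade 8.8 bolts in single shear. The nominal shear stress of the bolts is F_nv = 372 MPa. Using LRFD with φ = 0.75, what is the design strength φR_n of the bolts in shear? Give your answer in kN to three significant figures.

A_b = π × 24² / 4 = 452.4 mm².
R_n = F_nv · A_b · n · n_s = 372 × 452.4 × 12 × 1 / 1000 = 2019 kN.
Design strength φR_n = 0.75 × 2019 = 1510 kN.

1510 kN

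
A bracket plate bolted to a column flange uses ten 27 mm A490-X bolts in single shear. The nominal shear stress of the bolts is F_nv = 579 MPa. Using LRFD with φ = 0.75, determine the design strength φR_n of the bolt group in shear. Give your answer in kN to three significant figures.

A_b = π × 27² / 4 = 572.6 mm².
R_n = F_nv · A_b · n · n_s = 579 × 572.6 × 10 × 1 / 1000 = 3315 kN.
Design strength φR_n = 0.75 × 3315 = 2490 kN.

2490 kN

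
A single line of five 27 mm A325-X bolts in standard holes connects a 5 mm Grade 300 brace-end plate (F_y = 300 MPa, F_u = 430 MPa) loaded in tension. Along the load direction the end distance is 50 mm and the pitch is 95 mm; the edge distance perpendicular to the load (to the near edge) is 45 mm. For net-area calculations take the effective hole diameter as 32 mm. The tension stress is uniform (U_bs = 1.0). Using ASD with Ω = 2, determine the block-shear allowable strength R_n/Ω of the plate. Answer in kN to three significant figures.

216 kN

Shear plane L_v = 50 + 4·95 = 430 mm; A_gv = 430 × 5 = 2150 mm².
A_nv = (430 − 4.5·32) × 5 = 1430 mm².
A_nt = (45 − 0.5·32) × 5 = 145 mm².
0.6 F_u A_nv = 368.9 kN; 0.6 F_y A_gv = 387 kN → shear rupture governs the shear term.
R_n = 368.9 + 1.0 × 430 × 145 / 1000 = 431.3 kN.
Allowable strength R_n/Ω = 431.3 / 2 = 216 kN.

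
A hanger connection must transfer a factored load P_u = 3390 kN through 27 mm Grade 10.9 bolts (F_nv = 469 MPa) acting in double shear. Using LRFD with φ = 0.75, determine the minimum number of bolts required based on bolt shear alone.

9 bolts

A_b = π·27²/4 = 572.6 mm².
Per-bolt design strength φR_n = 0.75 × 469 × 572.6 × 2 / 1000 = 402.8 kN.
n ≥ 3390 / 402.8 = 8.416 → use 9 bolts.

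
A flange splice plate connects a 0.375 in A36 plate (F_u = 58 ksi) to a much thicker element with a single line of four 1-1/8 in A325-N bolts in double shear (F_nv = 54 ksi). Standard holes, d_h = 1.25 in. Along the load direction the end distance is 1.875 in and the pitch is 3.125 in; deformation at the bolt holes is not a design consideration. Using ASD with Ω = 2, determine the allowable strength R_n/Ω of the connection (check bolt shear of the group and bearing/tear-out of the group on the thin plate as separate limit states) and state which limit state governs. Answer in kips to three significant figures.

112 kips (bearing governs)

Bolt shear: A_b = π·1.125²/4 = 0.994 in²; R_n = 54 × 0.994 × 4 × 2 = 429.4 kips → 429.4 / 2 = 215 kips.
Bearing (1.5 l_c t F_u ≤ 3.0 d t F_u): upper limit = 3.0·1.125·0.375·58 = 73.41 kips.
  Edge l_c = 1.875 − 1.25/2 = 1.25 → r_n = 40.78 kips; interior l_c = 3.125 − 1.25 = 1.875 → r_n = 61.17 kips.
  R_n,bearing = 1·40.78 + 3·61.17 = 224.3 kips → 224.3 / 2 = 112 kips.
Bearing governs: 112 kips.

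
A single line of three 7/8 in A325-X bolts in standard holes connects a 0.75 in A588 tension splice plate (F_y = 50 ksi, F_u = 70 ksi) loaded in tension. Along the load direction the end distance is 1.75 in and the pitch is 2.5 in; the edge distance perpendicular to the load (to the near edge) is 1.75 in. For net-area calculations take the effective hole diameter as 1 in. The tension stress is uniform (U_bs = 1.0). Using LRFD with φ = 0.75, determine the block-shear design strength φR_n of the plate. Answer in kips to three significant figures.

150 kips

Shear plane L_v = 1.75 + 2·2.5 = 6.75 in; A_gv = 6.75 × 0.75 = 5.062 in².
A_nv = (6.75 − 2.5·1) × 0.75 = 3.188 in².
A_nt = (1.75 − 0.5·1) × 0.75 = 0.9375 in².
0.6 F_u A_nv = 133.9 kips; 0.6 F_y A_gv = 151.9 kips → shear rupture governs the shear term.
R_n = 133.9 + 1.0 × 70 × 0.9375 = 199.5 kips.
Design strength φR_n = 0.75 × 199.5 = 150 kips.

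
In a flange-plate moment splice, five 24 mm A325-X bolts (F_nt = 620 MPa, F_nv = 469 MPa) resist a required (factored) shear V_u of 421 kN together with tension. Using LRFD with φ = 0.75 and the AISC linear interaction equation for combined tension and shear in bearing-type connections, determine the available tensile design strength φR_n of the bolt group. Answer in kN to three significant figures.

A_b = π·24²/4 = 452.4 mm²; f_rv = 421 × 1000 / (5 × 452.4) = 186.1 MPa.
F'_nt = 1.3 F_nt − (F_nt / φF_nv) f_rv = 1.3·620 − (620/(0.75·469))·186.1 = 477.9 MPa, capped at F_nt → F'_nt = 477.9 MPa.
R_n = F'_nt · A_b · n = 477.9 × 452.4 × 5 / 1000 = 1081 kN.
Design strength φR_n = 0.75 × 1081 = 811 kN.

811 kN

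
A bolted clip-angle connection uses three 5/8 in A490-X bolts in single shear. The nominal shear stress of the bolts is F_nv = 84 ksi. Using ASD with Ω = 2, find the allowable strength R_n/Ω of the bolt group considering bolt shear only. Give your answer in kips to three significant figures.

38.7 kips

A_b = π × 0.625² / 4 = 0.3068 in².
R_n = F_nv · A_b · n · n_s = 84 × 0.3068 × 3 × 1 = 77.31 kips.
Allowable strength R_n/Ω = 77.31 / 2 = 38.7 kips.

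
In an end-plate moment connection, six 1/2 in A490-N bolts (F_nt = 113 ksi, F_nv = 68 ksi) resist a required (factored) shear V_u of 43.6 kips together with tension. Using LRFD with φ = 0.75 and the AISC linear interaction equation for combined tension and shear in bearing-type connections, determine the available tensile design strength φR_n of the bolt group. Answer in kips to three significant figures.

57.3 kips

A_b = π·0.5²/4 = 0.1963 in²; f_rv = 43.6 / (6 × 0.1963) = 37.01 ksi.
F'_nt = 1.3 F_nt − (F_nt / φF_nv) f_rv = 1.3·113 − (113/(0.75·68))·37.01 = 64.9 ksi, capped at F_nt → F'_nt = 64.9 ksi.
R_n = F'_nt · A_b · n = 64.9 × 0.1963 × 6 = 76.46 kips.
Design strength φR_n = 0.75 × 76.46 = 57.3 kips.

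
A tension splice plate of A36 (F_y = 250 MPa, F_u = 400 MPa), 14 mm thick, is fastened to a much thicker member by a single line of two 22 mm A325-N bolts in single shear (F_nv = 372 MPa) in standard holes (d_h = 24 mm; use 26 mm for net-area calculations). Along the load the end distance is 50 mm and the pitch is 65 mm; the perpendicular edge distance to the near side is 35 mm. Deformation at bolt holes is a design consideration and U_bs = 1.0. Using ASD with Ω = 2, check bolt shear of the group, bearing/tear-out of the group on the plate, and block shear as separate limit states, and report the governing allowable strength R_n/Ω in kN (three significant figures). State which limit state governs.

Bolt shear: A_b = π·22²/4 = 380.1 mm²; R_n = 372 × 380.1 × 2 × 1 / 1000 = 282.8 kN → 282.8 / 2 = 141 kN.
Bearing: edge l_c = 38, r_n = 255.4 kN; interior l_c = 41, r_n = 275.5 kN; R_n = 255.4 + 1·275.5 = 530.9 kN → 265 kN.
Block shear: A_gv = 1610, A_nv = 1064, A_nt = 308 mm²; R_n = min(0.6F_uA_nv, 0.6F_yA_gv) + U_bs·F_u·A_nt = 364.7 kN → 182 kN.
Bolt shear governs: 141 kN.

141 kN (bolt shear governs)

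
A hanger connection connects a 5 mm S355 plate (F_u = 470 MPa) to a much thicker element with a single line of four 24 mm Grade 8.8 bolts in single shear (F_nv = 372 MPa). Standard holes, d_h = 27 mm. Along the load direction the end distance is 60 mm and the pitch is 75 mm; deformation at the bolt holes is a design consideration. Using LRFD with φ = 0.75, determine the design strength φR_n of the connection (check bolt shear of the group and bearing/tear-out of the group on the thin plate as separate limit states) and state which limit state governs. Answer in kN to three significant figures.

403 kN (bearing governs)

Bolt shear: A_b = π·24²/4 = 452.4 mm²; R_n = 372 × 452.4 × 4 × 1 / 1000 = 673.2 kN → 0.75 × 673.2 = 505 kN.
Bearing (1.2 l_c t F_u ≤ 2.4 d t F_u): upper limit = 2.4·24·5·470 / 1000 = 135.4 kN.
  Edge l_c = 60 − 27/2 = 46.5 → r_n = 131.1 kN; interior l_c = 75 − 27 = 48 → r_n = 135.4 kN.
  R_n,bearing = 1·131.1 + 3·135.4 = 537.2 kN → 0.75 × 537.2 = 403 kN.
Bearing governs: 403 kN.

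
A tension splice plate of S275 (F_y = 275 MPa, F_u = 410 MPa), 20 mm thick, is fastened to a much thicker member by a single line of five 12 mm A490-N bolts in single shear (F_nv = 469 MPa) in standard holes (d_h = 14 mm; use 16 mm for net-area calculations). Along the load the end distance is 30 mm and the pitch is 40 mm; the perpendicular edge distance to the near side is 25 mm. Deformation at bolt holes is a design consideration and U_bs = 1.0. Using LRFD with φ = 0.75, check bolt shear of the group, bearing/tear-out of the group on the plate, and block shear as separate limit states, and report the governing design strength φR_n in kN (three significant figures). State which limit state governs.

Bolt shear: A_b = π·12²/4 = 113.1 mm²; R_n = 469 × 113.1 × 5 × 1 / 1000 = 265.2 kN → 0.75 × 265.2 = 199 kN.
Bearing: edge l_c = 23, r_n = 226.3 kN; interior l_c = 26, r_n = 236.2 kN; R_n = 226.3 + 4·236.2 = 1171 kN → 878 kN.
Block shear: A_gv = 3800, A_nv = 2360, A_nt = 340 mm²; R_n = min(0.6F_uA_nv, 0.6F_yA_gv) + U_bs·F_u·A_nt = 720 kN → 540 kN.
Bolt shear governs: 199 kN.

199 kN (bolt shear governs)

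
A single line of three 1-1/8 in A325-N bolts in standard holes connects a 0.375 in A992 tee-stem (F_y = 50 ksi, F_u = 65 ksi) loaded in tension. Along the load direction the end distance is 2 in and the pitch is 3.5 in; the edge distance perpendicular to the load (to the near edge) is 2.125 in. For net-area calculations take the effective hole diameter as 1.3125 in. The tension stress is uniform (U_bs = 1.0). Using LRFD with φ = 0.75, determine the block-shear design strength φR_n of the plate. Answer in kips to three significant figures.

Shear plane L_v = 2 + 2·3.5 = 9 in; A_gv = 9 × 0.375 = 3.375 in².
A_nv = (9 − 2.5·1.3125) × 0.375 = 2.145 in².
A_nt = (2.125 − 0.5·1.3125) × 0.375 = 0.5508 in².
0.6 F_u A_nv = 83.64 kips; 0.6 F_y A_gv = 101.2 kips → shear rupture governs the shear term.
R_n = 83.64 + 1.0 × 65 × 0.5508 = 119.4 kips.
Design strength φR_n = 0.75 × 119.4 = 89.6 kips.

89.6 kips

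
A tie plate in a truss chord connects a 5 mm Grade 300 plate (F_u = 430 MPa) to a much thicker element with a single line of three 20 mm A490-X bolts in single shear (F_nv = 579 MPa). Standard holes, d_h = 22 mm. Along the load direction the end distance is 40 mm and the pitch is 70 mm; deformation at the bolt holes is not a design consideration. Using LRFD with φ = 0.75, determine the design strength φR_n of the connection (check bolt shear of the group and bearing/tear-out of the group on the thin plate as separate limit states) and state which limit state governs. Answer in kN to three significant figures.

264 kN (bearing governs)

Bolt shear: A_b = π·20²/4 = 314.2 mm²; R_n = 579 × 314.2 × 3 × 1 / 1000 = 545.7 kN → 0.75 × 545.7 = 409 kN.
Bearing (1.5 l_c t F_u ≤ 3.0 d t F_u): upper limit = 3.0·20·5·430 / 1000 = 129 kN.
  Edge l_c = 40 − 22/2 = 29 → r_n = 93.53 kN; interior l_c = 70 − 22 = 48 → r_n = 129 kN.
  R_n,bearing = 1·93.53 + 2·129 = 351.5 kN → 0.75 × 351.5 = 264 kN.
Bearing governs: 264 kN.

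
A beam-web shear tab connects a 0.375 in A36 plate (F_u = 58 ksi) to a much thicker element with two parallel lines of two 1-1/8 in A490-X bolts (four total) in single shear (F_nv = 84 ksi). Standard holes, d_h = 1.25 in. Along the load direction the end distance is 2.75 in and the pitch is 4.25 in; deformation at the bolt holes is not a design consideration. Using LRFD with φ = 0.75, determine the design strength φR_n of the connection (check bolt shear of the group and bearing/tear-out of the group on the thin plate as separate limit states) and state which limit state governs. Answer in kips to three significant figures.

214 kips (bearing governs)

Bolt shear: A_b = π·1.125²/4 = 0.994 in²; R_n = 84 × 0.994 × 4 × 1 = 334 kips → 0.75 × 334 = 250 kips.
Bearing (1.5 l_c t F_u ≤ 3.0 d t F_u): upper limit = 3.0·1.125·0.375·58 = 73.41 kips.
  Edge l_c = 2.75 − 1.25/2 = 2.125 → r_n = 69.33 kips; interior l_c = 4.25 − 1.25 = 3 → r_n = 73.41 kips.
  R_n,bearing = 2·69.33 + 2·73.41 = 285.5 kips → 0.75 × 285.5 = 214 kips.
Bearing governs: 214 kips.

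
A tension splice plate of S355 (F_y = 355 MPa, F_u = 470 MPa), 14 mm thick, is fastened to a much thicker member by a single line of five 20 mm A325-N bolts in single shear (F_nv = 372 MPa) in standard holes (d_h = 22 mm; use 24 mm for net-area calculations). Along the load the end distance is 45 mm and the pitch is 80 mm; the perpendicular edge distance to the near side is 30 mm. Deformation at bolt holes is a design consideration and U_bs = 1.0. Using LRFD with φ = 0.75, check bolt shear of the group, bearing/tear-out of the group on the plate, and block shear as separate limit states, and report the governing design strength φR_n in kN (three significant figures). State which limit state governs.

Bolt shear: A_b = π·20²/4 = 314.2 mm²; R_n = 372 × 314.2 × 5 × 1 / 1000 = 584.3 kN → 0.75 × 584.3 = 438 kN.
Bearing: edge l_c = 34, r_n = 268.5 kN; interior l_c = 58, r_n = 315.8 kN; R_n = 268.5 + 4·315.8 = 1532 kN → 1150 kN.
Block shear: A_gv = 5110, A_nv = 3598, A_nt = 252 mm²; R_n = min(0.6F_uA_nv, 0.6F_yA_gv) + U_bs·F_u·A_nt = 1133 kN → 850 kN.
Bolt shear governs: 438 kN.

438 kN (bolt shear governs)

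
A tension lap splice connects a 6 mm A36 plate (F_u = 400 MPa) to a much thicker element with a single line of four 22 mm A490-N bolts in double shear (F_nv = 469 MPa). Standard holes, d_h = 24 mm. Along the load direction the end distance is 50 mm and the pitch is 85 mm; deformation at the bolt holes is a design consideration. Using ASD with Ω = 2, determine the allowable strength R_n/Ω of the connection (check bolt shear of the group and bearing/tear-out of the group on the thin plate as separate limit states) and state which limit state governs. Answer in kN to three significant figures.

Bolt shear: A_b = π·22²/4 = 380.1 mm²; R_n = 469 × 380.1 × 4 × 2 / 1000 = 1426 kN → 1426 / 2 = 713 kN.
Bearing (1.2 l_c t F_u ≤ 2.4 d t F_u): upper limit = 2.4·22·6·400 / 1000 = 126.7 kN.
  Edge l_c = 50 − 24/2 = 38 → r_n = 109.4 kN; interior l_c = 85 − 24 = 61 → r_n = 126.7 kN.
  R_n,bearing = 1·109.4 + 3·126.7 = 489.6 kN → 489.6 / 2 = 245 kN.
Bearing governs: 245 kN.

245 kN (bearing governs)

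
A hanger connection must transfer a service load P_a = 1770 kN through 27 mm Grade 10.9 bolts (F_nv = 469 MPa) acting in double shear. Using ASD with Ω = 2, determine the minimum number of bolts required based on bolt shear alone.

7 bolts

A_b = π·27²/4 = 572.6 mm².
Per-bolt allowable strength R_n/Ω = 469 × 572.6 × 2 / 1000 / 2 = 268.5 kN.
n ≥ 1770 / 268.5 = 6.591 → use 7 bolts.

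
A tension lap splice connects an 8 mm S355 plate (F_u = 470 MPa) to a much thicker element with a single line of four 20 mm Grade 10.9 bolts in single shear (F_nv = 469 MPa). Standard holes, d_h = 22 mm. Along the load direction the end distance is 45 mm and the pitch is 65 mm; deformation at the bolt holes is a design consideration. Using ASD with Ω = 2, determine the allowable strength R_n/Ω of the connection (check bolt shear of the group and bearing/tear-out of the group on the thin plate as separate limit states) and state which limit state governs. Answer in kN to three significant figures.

295 kN (bolt shear governs)

Bolt shear: A_b = π·20²/4 = 314.2 mm²; R_n = 469 × 314.2 × 4 × 1 / 1000 = 589.4 kN → 589.4 / 2 = 295 kN.
Bearing (1.2 l_c t F_u ≤ 2.4 d t F_u): upper limit = 2.4·20·8·470 / 1000 = 180.5 kN.
  Edge l_c = 45 − 22/2 = 34 → r_n = 153.4 kN; interior l_c = 65 − 22 = 43 → r_n = 180.5 kN.
  R_n,bearing = 1·153.4 + 3·180.5 = 694.8 kN → 694.8 / 2 = 347 kN.
Bolt shear governs: 295 kN.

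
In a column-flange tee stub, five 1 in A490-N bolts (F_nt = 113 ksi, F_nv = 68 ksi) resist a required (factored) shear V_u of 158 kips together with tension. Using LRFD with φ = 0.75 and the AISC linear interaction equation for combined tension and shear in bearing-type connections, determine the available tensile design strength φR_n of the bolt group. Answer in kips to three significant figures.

170 kips

A_b = π·1²/4 = 0.7854 in²; f_rv = 158 / (5 × 0.7854) = 40.23 ksi.
F'_nt = 1.3 F_nt − (F_nt / φF_nv) f_rv = 1.3·113 − (113/(0.75·68))·40.23 = 57.75 ksi, capped at F_nt → F'_nt = 57.75 ksi.
R_n = F'_nt · A_b · n = 57.75 × 0.7854 × 5 = 226.8 kips.
Design strength φR_n = 0.75 × 226.8 = 170 kips.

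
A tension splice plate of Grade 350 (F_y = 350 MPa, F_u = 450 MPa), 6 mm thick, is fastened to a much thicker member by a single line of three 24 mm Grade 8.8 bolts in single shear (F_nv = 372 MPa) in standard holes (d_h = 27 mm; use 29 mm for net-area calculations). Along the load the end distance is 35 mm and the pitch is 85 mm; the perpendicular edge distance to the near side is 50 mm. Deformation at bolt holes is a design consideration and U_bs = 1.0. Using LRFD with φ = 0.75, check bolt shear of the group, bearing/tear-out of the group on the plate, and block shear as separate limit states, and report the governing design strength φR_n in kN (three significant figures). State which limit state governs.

233 kN (block shear governs)

Bolt shear: A_b = π·24²/4 = 452.4 mm²; R_n = 372 × 452.4 × 3 × 1 / 1000 = 504.9 kN → 0.75 × 504.9 = 379 kN.
Bearing: edge l_c = 21.5, r_n = 69.66 kN; interior l_c = 58, r_n = 155.5 kN; R_n = 69.66 + 2·155.5 = 380.7 kN → 286 kN.
Block shear: A_gv = 1230, A_nv = 795, A_nt = 213 mm²; R_n = min(0.6F_uA_nv, 0.6F_yA_gv) + U_bs·F_u·A_nt = 310.5 kN → 233 kN.
Block shear governs: 233 kN.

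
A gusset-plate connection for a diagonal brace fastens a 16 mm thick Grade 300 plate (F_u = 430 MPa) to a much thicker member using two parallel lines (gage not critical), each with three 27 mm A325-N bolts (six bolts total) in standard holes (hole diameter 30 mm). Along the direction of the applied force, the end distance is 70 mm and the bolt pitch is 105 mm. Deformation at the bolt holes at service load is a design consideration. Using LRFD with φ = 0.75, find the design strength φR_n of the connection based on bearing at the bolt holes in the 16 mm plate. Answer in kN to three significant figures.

Per bolt r_n = 1.2 l_c t F_u ≤ 2.4 d t F_u; upper limit = 2.4 × 27 × 16 × 430 / 1000 = 445.8 kN.
Edge bolt: l_c = 70 − 30/2 = 55 mm → 1.2 × 55 × 16 × 430 / 1000 = 454.1 → r_n = 445.8 kN.
Interior bolts: l_c = 105 − 30 = 75 mm → 1.2 × 75 × 16 × 430 / 1000 = 619.2 → r_n = 445.8 kN.
R_n = 2 × 445.8 + 4 × 445.8 = 2675 kN.
Design strength φR_n = 0.75 × 2675 = 2010 kN.

2010 kN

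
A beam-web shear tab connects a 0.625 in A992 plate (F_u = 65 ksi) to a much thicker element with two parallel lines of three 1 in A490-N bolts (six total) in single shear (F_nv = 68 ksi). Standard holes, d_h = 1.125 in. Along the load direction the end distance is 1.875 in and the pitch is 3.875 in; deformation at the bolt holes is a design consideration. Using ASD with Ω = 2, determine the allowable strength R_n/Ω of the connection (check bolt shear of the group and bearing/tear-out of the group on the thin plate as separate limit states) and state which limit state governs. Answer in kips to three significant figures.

Bolt shear: A_b = π·1²/4 = 0.7854 in²; R_n = 68 × 0.7854 × 6 × 1 = 320.4 kips → 320.4 / 2 = 160 kips.
Bearing (1.2 l_c t F_u ≤ 2.4 d t F_u): upper limit = 2.4·1·0.625·65 = 97.5 kips.
  Edge l_c = 1.875 − 1.125/2 = 1.312 → r_n = 63.98 kips; interior l_c = 3.875 − 1.125 = 2.75 → r_n = 97.5 kips.
  R_n,bearing = 2·63.98 + 4·97.5 = 518 kips → 518 / 2 = 259 kips.
Bolt shear governs: 160 kips.

160 kips (bolt shear governs)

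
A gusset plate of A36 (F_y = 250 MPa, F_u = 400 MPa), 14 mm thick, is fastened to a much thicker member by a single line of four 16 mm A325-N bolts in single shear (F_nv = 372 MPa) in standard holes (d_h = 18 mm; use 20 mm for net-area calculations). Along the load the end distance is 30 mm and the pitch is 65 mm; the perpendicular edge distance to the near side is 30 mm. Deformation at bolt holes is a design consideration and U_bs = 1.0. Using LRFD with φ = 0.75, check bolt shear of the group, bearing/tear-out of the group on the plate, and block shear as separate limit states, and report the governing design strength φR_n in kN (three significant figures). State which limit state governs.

224 kN (bolt shear governs)

Bolt shear: A_b = π·16²/4 = 201.1 mm²; R_n = 372 × 201.1 × 4 × 1 / 1000 = 299.2 kN → 0.75 × 299.2 = 224 kN.
Bearing: edge l_c = 21, r_n = 141.1 kN; interior l_c = 47, r_n = 215 kN; R_n = 141.1 + 3·215 = 786.2 kN → 590 kN.
Block shear: A_gv = 3150, A_nv = 2170, A_nt = 280 mm²; R_n = min(0.6F_uA_nv, 0.6F_yA_gv) + U_bs·F_u·A_nt = 584.5 kN → 438 kN.
Bolt shear governs: 224 kN.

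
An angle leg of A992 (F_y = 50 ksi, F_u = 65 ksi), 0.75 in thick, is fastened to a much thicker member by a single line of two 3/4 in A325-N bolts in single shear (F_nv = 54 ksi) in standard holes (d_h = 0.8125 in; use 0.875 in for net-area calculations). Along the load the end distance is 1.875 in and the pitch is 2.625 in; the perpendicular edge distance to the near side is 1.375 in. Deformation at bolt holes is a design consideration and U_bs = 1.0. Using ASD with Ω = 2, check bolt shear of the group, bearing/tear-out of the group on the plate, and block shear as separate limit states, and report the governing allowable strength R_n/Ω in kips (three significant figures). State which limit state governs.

Bolt shear: A_b = π·0.75²/4 = 0.4418 in²; R_n = 54 × 0.4418 × 2 × 1 = 47.71 kips → 47.71 / 2 = 23.9 kips.
Bearing: edge l_c = 1.469, r_n = 85.92 kips; interior l_c = 1.812, r_n = 87.75 kips; R_n = 85.92 + 1·87.75 = 173.7 kips → 86.8 kips.
Block shear: A_gv = 3.375, A_nv = 2.391, A_nt = 0.7031 in²; R_n = min(0.6F_uA_nv, 0.6F_yA_gv) + U_bs·F_u·A_nt = 138.9 kips → 69.5 kips.
Bolt shear governs: 23.9 kips.

23.9 kips (bolt shear governs)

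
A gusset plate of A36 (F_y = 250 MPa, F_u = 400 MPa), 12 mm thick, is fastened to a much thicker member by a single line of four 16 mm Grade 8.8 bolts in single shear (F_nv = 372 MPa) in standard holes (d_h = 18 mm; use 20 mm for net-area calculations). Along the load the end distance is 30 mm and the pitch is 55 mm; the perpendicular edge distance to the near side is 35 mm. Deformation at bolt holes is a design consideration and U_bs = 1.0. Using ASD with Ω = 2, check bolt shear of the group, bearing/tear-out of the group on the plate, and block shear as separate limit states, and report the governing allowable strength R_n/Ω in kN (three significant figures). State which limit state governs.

Bolt shear: A_b = π·16²/4 = 201.1 mm²; R_n = 372 × 201.1 × 4 × 1 / 1000 = 299.2 kN → 299.2 / 2 = 150 kN.
Bearing: edge l_c = 21, r_n = 121 kN; interior l_c = 37, r_n = 184.3 kN; R_n = 121 + 3·184.3 = 673.9 kN → 337 kN.
Block shear: A_gv = 2340, A_nv = 1500, A_nt = 300 mm²; R_n = min(0.6F_uA_nv, 0.6F_yA_gv) + U_bs·F_u·A_nt = 471 kN → 236 kN.
Bolt shear governs: 150 kN.

150 kN (bolt shear governs)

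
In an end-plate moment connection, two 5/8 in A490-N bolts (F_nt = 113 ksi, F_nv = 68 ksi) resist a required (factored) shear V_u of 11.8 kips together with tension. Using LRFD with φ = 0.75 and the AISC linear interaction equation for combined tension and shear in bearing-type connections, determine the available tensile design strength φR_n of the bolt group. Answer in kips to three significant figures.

A_b = π·0.625²/4 = 0.3068 in²; f_rv = 11.8 / (2 × 0.3068) = 19.23 ksi.
F'_nt = 1.3 F_nt − (F_nt / φF_nv) f_rv = 1.3·113 − (113/(0.75·68))·19.23 = 104.3 ksi, capped at F_nt → F'_nt = 104.3 ksi.
R_n = F'_nt · A_b · n = 104.3 × 0.3068 × 2 = 63.99 kips.
Design strength φR_n = 0.75 × 63.99 = 48 kips.

48 kips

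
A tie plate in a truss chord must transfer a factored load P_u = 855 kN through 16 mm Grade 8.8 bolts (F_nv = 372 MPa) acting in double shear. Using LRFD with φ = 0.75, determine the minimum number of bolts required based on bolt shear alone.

A_b = π·16²/4 = 201.1 mm².
Per-bolt design strength φR_n = 0.75 × 372 × 201.1 × 2 / 1000 = 112.2 kN.
n ≥ 855 / 112.2 = 7.621 → use 8 bolts.

8 bolts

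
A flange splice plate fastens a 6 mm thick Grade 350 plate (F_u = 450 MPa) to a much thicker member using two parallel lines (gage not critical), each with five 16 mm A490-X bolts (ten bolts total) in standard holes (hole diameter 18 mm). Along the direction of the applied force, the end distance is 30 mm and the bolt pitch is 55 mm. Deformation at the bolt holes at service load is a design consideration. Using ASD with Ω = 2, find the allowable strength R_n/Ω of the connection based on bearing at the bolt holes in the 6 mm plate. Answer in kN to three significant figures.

483 kN

Per bolt r_n = 1.2 l_c t F_u ≤ 2.4 d t F_u; upper limit = 2.4 × 16 × 6 × 450 / 1000 = 103.7 kN.
Edge bolt: l_c = 30 − 18/2 = 21 mm → 1.2 × 21 × 6 × 450 / 1000 = 68.04 → r_n = 68.04 kN.
Interior bolts: l_c = 55 − 18 = 37 mm → 1.2 × 37 × 6 × 450 / 1000 = 119.9 → r_n = 103.7 kN.
R_n = 2 × 68.04 + 8 × 103.7 = 965.5 kN.
Allowable strength R_n/Ω = 965.5 / 2 = 483 kN.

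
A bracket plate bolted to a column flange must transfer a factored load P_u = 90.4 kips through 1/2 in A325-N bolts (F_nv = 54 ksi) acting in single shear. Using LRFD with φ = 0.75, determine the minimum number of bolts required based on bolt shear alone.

12 bolts

A_b = π·0.5²/4 = 0.1963 in².
Per-bolt design strength φR_n = 0.75 × 54 × 0.1963 × 1 = 7.952 kips.
n ≥ 90.4 / 7.952 = 11.37 → use 12 bolts.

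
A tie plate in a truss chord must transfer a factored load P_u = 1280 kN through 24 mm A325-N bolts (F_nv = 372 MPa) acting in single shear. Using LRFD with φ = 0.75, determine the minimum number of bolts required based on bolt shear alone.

11 bolts

A_b = π·24²/4 = 452.4 mm².
Per-bolt design strength φR_n = 0.75 × 372 × 452.4 × 1 / 1000 = 126.2 kN.
n ≥ 1280 / 126.2 = 10.14 → use 11 bolts.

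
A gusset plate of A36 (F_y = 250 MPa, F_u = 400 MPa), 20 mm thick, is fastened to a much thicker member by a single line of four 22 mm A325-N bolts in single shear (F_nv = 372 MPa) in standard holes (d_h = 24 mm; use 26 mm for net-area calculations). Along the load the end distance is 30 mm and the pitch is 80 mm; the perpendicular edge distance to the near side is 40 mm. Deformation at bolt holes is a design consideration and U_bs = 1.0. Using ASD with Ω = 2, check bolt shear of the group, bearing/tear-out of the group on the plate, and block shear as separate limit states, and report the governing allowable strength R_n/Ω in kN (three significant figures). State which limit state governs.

283 kN (bolt shear governs)

Bolt shear: A_b = π·22²/4 = 380.1 mm²; R_n = 372 × 380.1 × 4 × 1 / 1000 = 565.6 kN → 565.6 / 2 = 283 kN.
Bearing: edge l_c = 18, r_n = 172.8 kN; interior l_c = 56, r_n = 422.4 kN; R_n = 172.8 + 3·422.4 = 1440 kN → 720 kN.
Block shear: A_gv = 5400, A_nv = 3580, A_nt = 540 mm²; R_n = min(0.6F_uA_nv, 0.6F_yA_gv) + U_bs·F_u·A_nt = 1026 kN → 513 kN.
Bolt shear governs: 283 kN.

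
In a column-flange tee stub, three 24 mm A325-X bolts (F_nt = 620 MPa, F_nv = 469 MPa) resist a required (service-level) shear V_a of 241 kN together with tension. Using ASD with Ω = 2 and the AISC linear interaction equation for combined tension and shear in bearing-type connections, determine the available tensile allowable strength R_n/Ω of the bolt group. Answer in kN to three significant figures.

228 kN

A_b = π·24²/4 = 452.4 mm²; f_rv = 241 × 1000 / (3 × 452.4) = 177.6 MPa.
F'_nt = 1.3 F_nt − (Ω F_nt / F_nv) f_rv = 1.3·620 − (2·620/469)·177.6 = 336.5 MPa, capped at F_nt → F'_nt = 336.5 MPa.
R_n = F'_nt · A_b · n = 336.5 × 452.4 × 3 / 1000 = 456.7 kN.
Allowable strength R_n/Ω = 456.7 / 2 = 228 kN.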